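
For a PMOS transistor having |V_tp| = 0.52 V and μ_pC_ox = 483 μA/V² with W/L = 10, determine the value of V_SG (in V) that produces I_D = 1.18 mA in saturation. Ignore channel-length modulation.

V_SG = 1.22 V

k_p = μ_pC_ox · (W/L) = 4.83 mA/V².
In saturation I_D = ½ k_p (V_SG − |V_tp|)², so V_SG − |V_tp| = √(2 I_D / k_p) = √(2 × 1.18 / 4.83) = 0.699 V.
V_SG = 0.52 + 0.699 = 1.22 V.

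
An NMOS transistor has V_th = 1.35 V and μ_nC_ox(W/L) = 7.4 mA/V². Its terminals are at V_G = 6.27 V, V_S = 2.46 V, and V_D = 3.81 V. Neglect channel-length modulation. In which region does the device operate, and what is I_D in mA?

Triode; I_D = 17.8 mA

V_GS = V_G − V_S = 6.27 − 2.46 = 3.81 V; V_DS = V_D − V_S = 3.81 − 2.46 = 1.35 V.
V_ov = V_GS − V_th = 3.81 − 1.35 = 2.46 V.
Since V_DS = 1.35 V < V_ov = 2.46 V, the device is in the triode region.
I_D = k_n [V_ov · V_DS − ½ V_DS²] = 7.4 × [2.46 × 1.35 − 0.5 × 1.35²] = 17.8 mA.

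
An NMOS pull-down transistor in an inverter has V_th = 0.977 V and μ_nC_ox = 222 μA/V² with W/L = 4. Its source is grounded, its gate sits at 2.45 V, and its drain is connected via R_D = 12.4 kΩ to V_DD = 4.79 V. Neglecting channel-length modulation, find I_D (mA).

I_D = 0.361 mA

V_GS = V_G = 2.45 V, so V_ov = 2.45 − 0.977 = 1.47 V.
k_n = μ_nC_ox · (W/L) = 0.888 mA/V².
Assume saturation: I_D = ½ k_n V_ov² = 0.5 × 0.888 × 1.47² = 0.963 mA, giving V_DS = V_DD − I_D R_D = 4.79 − 0.963 × 12.4 = -7.16 V.
But -7.16 V < V_ov = 1.47 V, so the device is actually in triode.
In triode I_D = k_n[V_ov V_DS − ½ V_DS²] and I_D = (V_DD − V_DS)/R_D. Equating: 5.51 V_DS² − 17.22 V_DS + 4.79 = 0, giving V_DS = 0.309 V (the root below V_ov).
I_D = (4.79 − 0.309) / 12.4 = 0.361 mA.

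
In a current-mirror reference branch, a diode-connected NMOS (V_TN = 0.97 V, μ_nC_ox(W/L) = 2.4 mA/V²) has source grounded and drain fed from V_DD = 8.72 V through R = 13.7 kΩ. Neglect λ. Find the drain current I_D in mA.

I_D = 0.518 mA

With gate tied to drain, V_GS = V_DS ≥ V_GS − V_TN, so the device is in saturation.
KCL at the drain: ½ k_n (V_GS − V_TN)² = (V_DD − V_GS)/R.
Let x = V_GS − 0.97. Then 16.4 x² + x − 7.75 = 0, giving x = 0.657 V (positive root), so V_GS = 1.63 V.
I_D = (V_DD − V_GS)/R = (8.72 − 1.63) / 13.7 = 0.518 mA.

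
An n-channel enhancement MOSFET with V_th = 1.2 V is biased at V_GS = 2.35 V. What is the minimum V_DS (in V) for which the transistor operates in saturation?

The boundary between triode and saturation is V_DS = V_GS − V_th = V_ov.
V_ov = 2.35 − 1.2 = 1.15 V.

V_DS,sat = 1.15 V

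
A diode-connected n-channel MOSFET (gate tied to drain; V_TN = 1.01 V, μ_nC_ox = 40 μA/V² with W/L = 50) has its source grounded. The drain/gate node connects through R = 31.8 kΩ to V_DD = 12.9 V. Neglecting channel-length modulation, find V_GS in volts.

With gate tied to drain, V_GS = V_DS ≥ V_GS − V_TN, so the device is in saturation.
k_n = μ_nC_ox · (W/L) = 2 mA/V².
KCL at the drain: ½ k_n (V_GS − V_TN)² = (V_DD − V_GS)/R.
Let x = V_GS − 1.01. Then 31.8 x² + x − 11.89 = 0, giving x = 0.596 V (positive root), so V_GS = 1.61 V.
I_D = (V_DD − V_GS)/R = (12.9 − 1.61) / 31.8 = 0.355 mA.

V_GS = 1.61 V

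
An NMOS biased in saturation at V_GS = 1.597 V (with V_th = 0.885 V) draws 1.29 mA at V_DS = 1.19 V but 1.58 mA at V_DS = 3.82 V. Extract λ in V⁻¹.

λ = 0.0952 V⁻¹

With V_GS fixed, I_D ∝ (1 + λ V_DS) in saturation, so I_D2/I_D1 = (1 + λ V_DS2)/(1 + λ V_DS1).
1.58/1.29 = 1.225 = (1 + 3.82 λ)/(1 + 1.19 λ).
Solving: λ (I_D1 V_DS2 − I_D2 V_DS1) = I_D2 − I_D1, so λ = (1.58 − 1.29) / (1.29 × 3.82 − 1.58 × 1.19) = 0.29 / 3.05 = 0.0952 V⁻¹.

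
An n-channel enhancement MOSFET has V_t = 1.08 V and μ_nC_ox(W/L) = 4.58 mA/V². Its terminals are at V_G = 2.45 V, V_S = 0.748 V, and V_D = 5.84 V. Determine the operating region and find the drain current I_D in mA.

V_GS = V_G − V_S = 2.45 − 0.748 = 1.7 V; V_DS = V_D − V_S = 5.84 − 0.748 = 5.09 V.
V_ov = V_GS − V_t = 1.7 − 1.08 = 0.622 V.
Since V_DS = 5.09 V ≥ V_ov = 0.622 V, the device is in saturation.
I_D = ½ k_n V_ov² = 0.5 × 4.58 × 0.622² = 0.886 mA.

Saturation; I_D = 0.886 mA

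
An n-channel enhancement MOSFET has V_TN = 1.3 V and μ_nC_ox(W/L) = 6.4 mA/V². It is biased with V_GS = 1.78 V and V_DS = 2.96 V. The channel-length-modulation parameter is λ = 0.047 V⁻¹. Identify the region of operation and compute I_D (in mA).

V_ov = V_GS − V_TN = 1.78 − 1.3 = 0.48 V.
Since V_DS = 2.96 V ≥ V_ov = 0.48 V, the device is in saturation.
I_D = ½ k_n V_ov² (1 + λ V_DS) = 0.5 × 6.4 × 0.48² × (1 + 0.047 × 2.96) = 0.84 mA.

Saturation; I_D = 0.840 mA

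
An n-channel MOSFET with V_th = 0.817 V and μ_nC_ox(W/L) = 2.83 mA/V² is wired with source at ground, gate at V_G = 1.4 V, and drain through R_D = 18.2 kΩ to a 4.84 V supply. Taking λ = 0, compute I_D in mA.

V_GS = V_G = 1.4 V, so V_ov = 1.4 − 0.817 = 0.583 V.
Assume saturation: I_D = ½ k_n V_ov² = 0.5 × 2.83 × 0.583² = 0.481 mA, giving V_DS = V_DD − I_D R_D = 4.84 − 0.481 × 18.2 = -3.91 V.
But -3.91 V < V_ov = 0.583 V, so the device is actually in triode.
In triode I_D = k_n[V_ov V_DS − ½ V_DS²] and I_D = (V_DD − V_DS)/R_D. Equating: 25.8 V_DS² − 31.03 V_DS + 4.84 = 0, giving V_DS = 0.184 V (the root below V_ov).
I_D = (4.84 − 0.184) / 18.2 = 0.256 mA.

I_D = 0.256 mA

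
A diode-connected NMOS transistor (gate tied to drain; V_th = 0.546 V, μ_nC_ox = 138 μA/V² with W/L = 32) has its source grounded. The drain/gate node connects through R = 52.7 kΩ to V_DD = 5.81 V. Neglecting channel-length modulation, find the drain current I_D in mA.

With gate tied to drain, V_GS = V_DS ≥ V_GS − V_th, so the device is in saturation.
k_n = μ_nC_ox · (W/L) = 4.416 mA/V².
KCL at the drain: ½ k_n (V_GS − V_th)² = (V_DD − V_GS)/R.
Let x = V_GS − 0.546. Then 116 x² + x − 5.264 = 0, giving x = 0.208 V (positive root), so V_GS = 0.754 V.
I_D = (V_DD − V_GS)/R = (5.81 − 0.754) / 52.7 = 0.0959 mA.

I_D = 0.0959 mA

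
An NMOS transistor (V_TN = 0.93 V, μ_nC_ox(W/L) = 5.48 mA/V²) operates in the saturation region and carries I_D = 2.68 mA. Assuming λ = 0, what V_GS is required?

V_GS = 1.92 V

In saturation I_D = ½ k_n (V_GS − V_TN)², so V_GS − V_TN = √(2 I_D / k_n) = √(2 × 2.68 / 5.48) = 0.989 V.
V_GS = 0.93 + 0.989 = 1.92 V.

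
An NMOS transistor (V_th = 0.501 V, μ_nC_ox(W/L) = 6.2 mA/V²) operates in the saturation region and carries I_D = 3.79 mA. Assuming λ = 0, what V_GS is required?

V_GS = 1.61 V

In saturation I_D = ½ k_n (V_GS − V_th)², so V_GS − V_th = √(2 I_D / k_n) = √(2 × 3.79 / 6.2) = 1.11 V.
V_GS = 0.501 + 1.11 = 1.61 V.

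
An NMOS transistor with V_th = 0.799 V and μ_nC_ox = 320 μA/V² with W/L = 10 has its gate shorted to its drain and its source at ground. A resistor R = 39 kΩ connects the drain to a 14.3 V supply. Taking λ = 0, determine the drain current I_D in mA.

I_D = 0.334 mA

With gate tied to drain, V_GS = V_DS ≥ V_GS − V_th, so the device is in saturation.
k_n = μ_nC_ox · (W/L) = 3.2 mA/V².
KCL at the drain: ½ k_n (V_GS − V_th)² = (V_DD − V_GS)/R.
Let x = V_GS − 0.799. Then 62.4 x² + x − 13.5 = 0, giving x = 0.457 V (positive root), so V_GS = 1.26 V.
I_D = (V_DD − V_GS)/R = (14.3 − 1.26) / 39 = 0.334 mA.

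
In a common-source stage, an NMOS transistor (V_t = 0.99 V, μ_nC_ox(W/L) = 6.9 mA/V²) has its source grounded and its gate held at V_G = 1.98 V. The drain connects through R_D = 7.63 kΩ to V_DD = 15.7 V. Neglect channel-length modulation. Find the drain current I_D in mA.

I_D = 2.01 mA

V_GS = V_G = 1.98 V, so V_ov = 1.98 − 0.99 = 0.99 V.
Assume saturation: I_D = ½ k_n V_ov² = 0.5 × 6.9 × 0.99² = 3.38 mA, giving V_DS = V_DD − I_D R_D = 15.7 − 3.38 × 7.63 = -10.1 V.
But -10.1 V < V_ov = 0.99 V, so the device is actually in triode.
In triode I_D = k_n[V_ov V_DS − ½ V_DS²] and I_D = (V_DD − V_DS)/R_D. Equating: 26.3 V_DS² − 53.12 V_DS + 15.7 = 0, giving V_DS = 0.36 V (the root below V_ov).
I_D = (15.7 − 0.36) / 7.63 = 2.01 mA.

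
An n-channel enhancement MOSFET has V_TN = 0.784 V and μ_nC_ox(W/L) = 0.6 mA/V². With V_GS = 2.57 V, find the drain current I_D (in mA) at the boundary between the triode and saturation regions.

I_D = 0.957 mA

At the boundary V_DS = V_ov = V_GS − V_TN = 2.57 − 0.784 = 1.79 V.
I_D = ½ k_n V_ov² = 0.5 × 0.6 × 1.79² = 0.957 mA.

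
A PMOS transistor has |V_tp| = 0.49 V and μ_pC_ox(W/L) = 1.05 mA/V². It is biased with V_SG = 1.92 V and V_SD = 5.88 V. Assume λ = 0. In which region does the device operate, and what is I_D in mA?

Saturation; I_D = 1.07 mA

V_ov = V_SG − |V_tp| = 1.92 − 0.49 = 1.43 V.
Since V_SD = 5.88 V ≥ V_ov = 1.43 V, the device is in saturation.
I_D = ½ k_p V_ov² = 0.5 × 1.05 × 1.43² = 1.07 mA.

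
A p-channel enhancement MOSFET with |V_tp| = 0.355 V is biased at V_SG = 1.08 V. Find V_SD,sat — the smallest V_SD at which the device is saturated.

The boundary between triode and saturation is V_SD = V_SG − |V_tp| = V_ov.
V_ov = 1.08 − 0.355 = 0.725 V.

V_SD,sat = 0.725 V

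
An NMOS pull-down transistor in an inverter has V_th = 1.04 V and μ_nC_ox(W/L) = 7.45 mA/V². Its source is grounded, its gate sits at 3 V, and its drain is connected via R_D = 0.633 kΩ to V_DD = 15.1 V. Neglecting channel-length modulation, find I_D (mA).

I_D = 14.3 mA

V_GS = V_G = 3 V, so V_ov = 3 − 1.04 = 1.96 V.
Assume saturation: I_D = ½ k_n V_ov² = 0.5 × 7.45 × 1.96² = 14.3 mA, giving V_DS = V_DD − I_D R_D = 15.1 − 14.3 × 0.633 = 6.04 V.
V_DS = 6.04 V ≥ V_ov = 1.96 V, confirming saturation.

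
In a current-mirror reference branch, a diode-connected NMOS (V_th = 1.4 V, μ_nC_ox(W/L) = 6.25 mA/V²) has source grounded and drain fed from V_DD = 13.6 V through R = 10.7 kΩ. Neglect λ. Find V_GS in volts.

V_GS = 1.99 V

With gate tied to drain, V_GS = V_DS ≥ V_GS − V_th, so the device is in saturation.
KCL at the drain: ½ k_n (V_GS − V_th)² = (V_DD − V_GS)/R.
Let x = V_GS − 1.4. Then 33.4 x² + x − 12.2 = 0, giving x = 0.589 V (positive root), so V_GS = 1.99 V.
I_D = (V_DD − V_GS)/R = (13.6 − 1.99) / 10.7 = 1.09 mA.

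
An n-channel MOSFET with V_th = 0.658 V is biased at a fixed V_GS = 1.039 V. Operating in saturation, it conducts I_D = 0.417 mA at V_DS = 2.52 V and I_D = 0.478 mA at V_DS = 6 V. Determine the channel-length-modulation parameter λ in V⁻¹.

With V_GS fixed, I_D ∝ (1 + λ V_DS) in saturation, so I_D2/I_D1 = (1 + λ V_DS2)/(1 + λ V_DS1).
0.478/0.417 = 1.146 = (1 + 6 λ)/(1 + 2.52 λ).
Solving: λ (I_D1 V_DS2 − I_D2 V_DS1) = I_D2 − I_D1, so λ = (0.478 − 0.417) / (0.417 × 6 − 0.478 × 2.52) = 0.061 / 1.3 = 0.047 V⁻¹.

λ = 0.0470 V⁻¹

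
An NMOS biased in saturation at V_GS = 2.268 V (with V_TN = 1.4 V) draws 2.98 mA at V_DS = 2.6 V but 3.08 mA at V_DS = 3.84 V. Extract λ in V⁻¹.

With V_GS fixed, I_D ∝ (1 + λ V_DS) in saturation, so I_D2/I_D1 = (1 + λ V_DS2)/(1 + λ V_DS1).
3.08/2.98 = 1.034 = (1 + 3.84 λ)/(1 + 2.6 λ).
Solving: λ (I_D1 V_DS2 − I_D2 V_DS1) = I_D2 − I_D1, so λ = (3.08 − 2.98) / (2.98 × 3.84 − 3.08 × 2.6) = 0.1 / 3.44 = 0.0291 V⁻¹.

λ = 0.0291 V⁻¹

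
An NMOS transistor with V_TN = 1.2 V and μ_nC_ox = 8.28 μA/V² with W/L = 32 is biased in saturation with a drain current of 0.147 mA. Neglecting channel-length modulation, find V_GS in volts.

k_n = μ_nC_ox · (W/L) = 0.265 mA/V².
In saturation I_D = ½ k_n (V_GS − V_TN)², so V_GS − V_TN = √(2 I_D / k_n) = √(2 × 0.147 / 0.265) = 1.05 V.
V_GS = 1.2 + 1.05 = 2.25 V.

V_GS = 2.25 V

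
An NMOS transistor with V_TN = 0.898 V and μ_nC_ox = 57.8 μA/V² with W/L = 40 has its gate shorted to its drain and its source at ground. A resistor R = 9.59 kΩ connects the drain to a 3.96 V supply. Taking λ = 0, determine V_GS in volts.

With gate tied to drain, V_GS = V_DS ≥ V_GS − V_TN, so the device is in saturation.
k_n = μ_nC_ox · (W/L) = 2.312 mA/V².
KCL at the drain: ½ k_n (V_GS − V_TN)² = (V_DD − V_GS)/R.
Let x = V_GS − 0.898. Then 11.1 x² + x − 3.062 = 0, giving x = 0.482 V (positive root), so V_GS = 1.38 V.
I_D = (V_DD − V_GS)/R = (3.96 − 1.38) / 9.59 = 0.269 mA.

V_GS = 1.38 V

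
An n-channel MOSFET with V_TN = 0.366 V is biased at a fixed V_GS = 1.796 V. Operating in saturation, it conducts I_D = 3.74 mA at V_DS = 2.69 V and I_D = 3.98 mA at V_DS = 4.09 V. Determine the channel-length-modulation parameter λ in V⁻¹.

With V_GS fixed, I_D ∝ (1 + λ V_DS) in saturation, so I_D2/I_D1 = (1 + λ V_DS2)/(1 + λ V_DS1).
3.98/3.74 = 1.064 = (1 + 4.09 λ)/(1 + 2.69 λ).
Solving: λ (I_D1 V_DS2 − I_D2 V_DS1) = I_D2 − I_D1, so λ = (3.98 − 3.74) / (3.74 × 4.09 − 3.98 × 2.69) = 0.24 / 4.59 = 0.0523 V⁻¹.

λ = 0.0523 V⁻¹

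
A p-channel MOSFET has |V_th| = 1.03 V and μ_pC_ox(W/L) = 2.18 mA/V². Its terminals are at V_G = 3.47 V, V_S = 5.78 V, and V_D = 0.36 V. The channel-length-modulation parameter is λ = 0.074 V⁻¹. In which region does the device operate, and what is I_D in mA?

Saturation; I_D = 2.50 mA

V_SG = V_S − V_G = 5.78 − 3.47 = 2.31 V; V_SD = V_S − V_D = 5.78 − 0.36 = 5.42 V.
V_ov = V_SG − |V_th| = 2.31 − 1.03 = 1.28 V.
Since V_SD = 5.42 V ≥ V_ov = 1.28 V, the device is in saturation.
I_D = ½ k_p V_ov² (1 + λ V_SD) = 0.5 × 2.18 × 1.28² × (1 + 0.074 × 5.42) = 2.5 mA.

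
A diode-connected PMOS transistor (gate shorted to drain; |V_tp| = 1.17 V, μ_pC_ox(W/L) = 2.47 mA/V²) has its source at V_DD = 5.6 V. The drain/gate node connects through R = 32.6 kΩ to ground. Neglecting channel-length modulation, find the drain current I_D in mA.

I_D = 0.126 mA

With gate tied to drain, V_SG = V_SD ≥ V_SG − |V_tp|, so the device is in saturation.
KCL at the drain: ½ k_p (V_SG − |V_tp|)² = (V_DD − V_SG)/R.
Let x = V_SG − 1.17. Then 40.3 x² + x − 4.43 = 0, giving x = 0.32 V (positive root), so V_SG = 1.49 V.
I_D = (V_DD − V_SG)/R = (5.6 − 1.49) / 32.6 = 0.126 mA.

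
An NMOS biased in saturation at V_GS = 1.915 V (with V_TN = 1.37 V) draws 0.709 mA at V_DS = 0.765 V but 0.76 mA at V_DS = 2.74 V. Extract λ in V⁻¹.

λ = 0.0375 V⁻¹

With V_GS fixed, I_D ∝ (1 + λ V_DS) in saturation, so I_D2/I_D1 = (1 + λ V_DS2)/(1 + λ V_DS1).
0.76/0.709 = 1.072 = (1 + 2.74 λ)/(1 + 0.765 λ).
Solving: λ (I_D1 V_DS2 − I_D2 V_DS1) = I_D2 − I_D1, so λ = (0.76 − 0.709) / (0.709 × 2.74 − 0.76 × 0.765) = 0.051 / 1.36 = 0.0375 V⁻¹.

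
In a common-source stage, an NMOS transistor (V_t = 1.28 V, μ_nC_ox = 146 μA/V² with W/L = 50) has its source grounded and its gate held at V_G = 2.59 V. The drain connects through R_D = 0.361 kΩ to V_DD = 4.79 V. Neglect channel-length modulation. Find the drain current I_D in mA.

V_GS = V_G = 2.59 V, so V_ov = 2.59 − 1.28 = 1.31 V.
k_n = μ_nC_ox · (W/L) = 7.3 mA/V².
Assume saturation: I_D = ½ k_n V_ov² = 0.5 × 7.3 × 1.31² = 6.26 mA, giving V_DS = V_DD − I_D R_D = 4.79 − 6.26 × 0.361 = 2.53 V.
V_DS = 2.53 V ≥ V_ov = 1.31 V, confirming saturation.

I_D = 6.26 mA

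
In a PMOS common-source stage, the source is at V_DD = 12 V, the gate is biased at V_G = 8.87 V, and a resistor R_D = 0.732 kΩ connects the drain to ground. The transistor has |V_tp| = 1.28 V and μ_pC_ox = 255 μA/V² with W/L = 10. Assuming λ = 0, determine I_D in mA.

V_SG = V_DD − V_G = 12 − 8.87 = 3.13 V, so V_ov = 3.13 − 1.28 = 1.85 V.
k_p = μ_pC_ox · (W/L) = 2.55 mA/V².
Assume saturation: I_D = ½ k_p V_ov² = 0.5 × 2.55 × 1.85² = 4.36 mA, giving V_SD = V_DD − I_D R_D = 12 − 4.36 × 0.732 = 8.81 V.
V_SD = 8.81 V ≥ V_ov = 1.85 V, confirming saturation.

I_D = 4.36 mA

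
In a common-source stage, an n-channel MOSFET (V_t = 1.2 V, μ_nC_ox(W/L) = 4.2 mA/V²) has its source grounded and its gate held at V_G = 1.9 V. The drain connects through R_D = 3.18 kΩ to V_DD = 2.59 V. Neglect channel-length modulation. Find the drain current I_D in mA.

V_GS = V_G = 1.9 V, so V_ov = 1.9 − 1.2 = 0.7 V.
Assume saturation: I_D = ½ k_n V_ov² = 0.5 × 4.2 × 0.7² = 1.03 mA, giving V_DS = V_DD − I_D R_D = 2.59 − 1.03 × 3.18 = -0.682 V.
But -0.682 V < V_ov = 0.7 V, so the device is actually in triode.
In triode I_D = k_n[V_ov V_DS − ½ V_DS²] and I_D = (V_DD − V_DS)/R_D. Equating: 6.68 V_DS² − 10.35 V_DS + 2.59 = 0, giving V_DS = 0.314 V (the root below V_ov).
I_D = (2.59 − 0.314) / 3.18 = 0.716 mA.

I_D = 0.716 mA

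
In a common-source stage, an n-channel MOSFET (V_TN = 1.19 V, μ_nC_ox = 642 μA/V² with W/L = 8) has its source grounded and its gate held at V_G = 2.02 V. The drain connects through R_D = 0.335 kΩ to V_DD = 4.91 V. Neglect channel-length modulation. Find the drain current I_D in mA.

I_D = 1.77 mA

V_GS = V_G = 2.02 V, so V_ov = 2.02 − 1.19 = 0.83 V.
k_n = μ_nC_ox · (W/L) = 5.136 mA/V².
Assume saturation: I_D = ½ k_n V_ov² = 0.5 × 5.136 × 0.83² = 1.77 mA, giving V_DS = V_DD − I_D R_D = 4.91 − 1.77 × 0.335 = 4.32 V.
V_DS = 4.32 V ≥ V_ov = 0.83 V, confirming saturation.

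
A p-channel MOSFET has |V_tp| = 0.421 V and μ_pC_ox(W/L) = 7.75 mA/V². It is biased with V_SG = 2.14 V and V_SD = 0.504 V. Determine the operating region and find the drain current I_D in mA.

Triode; I_D = 5.73 mA

V_ov = V_SG − |V_tp| = 2.14 − 0.421 = 1.72 V.
Since V_SD = 0.504 V < V_ov = 1.72 V, the device is in the triode region.
I_D = k_p [V_ov · V_SD − ½ V_SD²] = 7.75 × [1.72 × 0.504 − 0.5 × 0.504²] = 5.73 mA.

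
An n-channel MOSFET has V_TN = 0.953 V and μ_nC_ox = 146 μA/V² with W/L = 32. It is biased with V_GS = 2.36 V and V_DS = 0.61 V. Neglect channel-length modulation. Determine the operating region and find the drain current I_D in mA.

Triode; I_D = 3.14 mA

k_n = μ_nC_ox · (W/L) = 4.672 mA/V².
V_ov = V_GS − V_TN = 2.36 − 0.953 = 1.41 V.
Since V_DS = 0.61 V < V_ov = 1.41 V, the device is in the triode region.
I_D = k_n [V_ov · V_DS − ½ V_DS²] = 4.672 × [1.41 × 0.61 − 0.5 × 0.61²] = 3.14 mA.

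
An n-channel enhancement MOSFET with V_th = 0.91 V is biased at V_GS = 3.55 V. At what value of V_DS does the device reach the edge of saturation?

The boundary between triode and saturation is V_DS = V_GS − V_th = V_ov.
V_ov = 3.55 − 0.91 = 2.64 V.

V_DS,sat = 2.64 V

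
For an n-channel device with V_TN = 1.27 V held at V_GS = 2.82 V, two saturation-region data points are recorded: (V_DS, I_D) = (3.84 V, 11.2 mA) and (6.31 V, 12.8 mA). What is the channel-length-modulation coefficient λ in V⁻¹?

λ = 0.0743 V⁻¹

With V_GS fixed, I_D ∝ (1 + λ V_DS) in saturation, so I_D2/I_D1 = (1 + λ V_DS2)/(1 + λ V_DS1).
12.8/11.2 = 1.143 = (1 + 6.31 λ)/(1 + 3.84 λ).
Solving: λ (I_D1 V_DS2 − I_D2 V_DS1) = I_D2 − I_D1, so λ = (12.8 − 11.2) / (11.2 × 6.31 − 12.8 × 3.84) = 1.6 / 21.5 = 0.0743 V⁻¹.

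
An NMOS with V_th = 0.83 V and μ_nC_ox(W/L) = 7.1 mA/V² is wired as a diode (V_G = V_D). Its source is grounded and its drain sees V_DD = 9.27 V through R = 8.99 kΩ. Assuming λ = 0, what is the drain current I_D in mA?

I_D = 0.883 mA

With gate tied to drain, V_GS = V_DS ≥ V_GS − V_th, so the device is in saturation.
KCL at the drain: ½ k_n (V_GS − V_th)² = (V_DD − V_GS)/R.
Let x = V_GS − 0.83. Then 31.9 x² + x − 8.44 = 0, giving x = 0.499 V (positive root), so V_GS = 1.33 V.
I_D = (V_DD − V_GS)/R = (9.27 − 1.33) / 8.99 = 0.883 mA.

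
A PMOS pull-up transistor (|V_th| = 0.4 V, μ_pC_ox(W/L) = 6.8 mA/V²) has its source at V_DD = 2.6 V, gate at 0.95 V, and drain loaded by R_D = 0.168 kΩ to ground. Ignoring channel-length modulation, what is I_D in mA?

I_D = 5.31 mA

V_SG = V_DD − V_G = 2.6 − 0.95 = 1.65 V, so V_ov = 1.65 − 0.4 = 1.25 V.
Assume saturation: I_D = ½ k_p V_ov² = 0.5 × 6.8 × 1.25² = 5.31 mA, giving V_SD = V_DD − I_D R_D = 2.6 − 5.31 × 0.168 = 1.71 V.
V_SD = 1.71 V ≥ V_ov = 1.25 V, confirming saturation.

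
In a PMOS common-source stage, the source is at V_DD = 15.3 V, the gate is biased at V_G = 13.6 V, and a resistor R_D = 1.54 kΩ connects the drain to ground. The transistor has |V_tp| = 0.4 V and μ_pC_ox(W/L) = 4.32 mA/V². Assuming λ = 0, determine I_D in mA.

I_D = 3.65 mA

V_SG = V_DD − V_G = 15.3 − 13.6 = 1.7 V, so V_ov = 1.7 − 0.4 = 1.3 V.
Assume saturation: I_D = ½ k_p V_ov² = 0.5 × 4.32 × 1.3² = 3.65 mA, giving V_SD = V_DD − I_D R_D = 15.3 − 3.65 × 1.54 = 9.68 V.
V_SD = 9.68 V ≥ V_ov = 1.3 V, confirming saturation.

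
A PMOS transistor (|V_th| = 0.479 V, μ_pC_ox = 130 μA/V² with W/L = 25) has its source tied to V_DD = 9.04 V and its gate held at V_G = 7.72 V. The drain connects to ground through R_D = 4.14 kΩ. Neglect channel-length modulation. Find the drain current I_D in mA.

V_SG = V_DD − V_G = 9.04 − 7.72 = 1.32 V, so V_ov = 1.32 − 0.479 = 0.841 V.
k_p = μ_pC_ox · (W/L) = 3.25 mA/V².
Assume saturation: I_D = ½ k_p V_ov² = 0.5 × 3.25 × 0.841² = 1.15 mA, giving V_SD = V_DD − I_D R_D = 9.04 − 1.15 × 4.14 = 4.28 V.
V_SD = 4.28 V ≥ V_ov = 0.841 V, confirming saturation.

I_D = 1.15 mA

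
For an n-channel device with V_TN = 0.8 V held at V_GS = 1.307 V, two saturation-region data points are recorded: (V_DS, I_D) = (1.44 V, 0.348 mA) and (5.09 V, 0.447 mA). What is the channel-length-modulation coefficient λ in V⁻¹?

λ = 0.0878 V⁻¹

With V_GS fixed, I_D ∝ (1 + λ V_DS) in saturation, so I_D2/I_D1 = (1 + λ V_DS2)/(1 + λ V_DS1).
0.447/0.348 = 1.284 = (1 + 5.09 λ)/(1 + 1.44 λ).
Solving: λ (I_D1 V_DS2 − I_D2 V_DS1) = I_D2 − I_D1, so λ = (0.447 − 0.348) / (0.348 × 5.09 − 0.447 × 1.44) = 0.099 / 1.13 = 0.0878 V⁻¹.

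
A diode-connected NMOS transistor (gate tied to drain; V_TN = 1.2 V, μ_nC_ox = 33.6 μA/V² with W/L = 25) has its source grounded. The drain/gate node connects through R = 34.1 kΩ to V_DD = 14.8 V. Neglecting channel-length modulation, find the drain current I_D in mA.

I_D = 0.371 mA

With gate tied to drain, V_GS = V_DS ≥ V_GS − V_TN, so the device is in saturation.
k_n = μ_nC_ox · (W/L) = 0.84 mA/V².
KCL at the drain: ½ k_n (V_GS − V_TN)² = (V_DD − V_GS)/R.
Let x = V_GS − 1.2. Then 14.3 x² + x − 13.6 = 0, giving x = 0.94 V (positive root), so V_GS = 2.14 V.
I_D = (V_DD − V_GS)/R = (14.8 − 2.14) / 34.1 = 0.371 mA.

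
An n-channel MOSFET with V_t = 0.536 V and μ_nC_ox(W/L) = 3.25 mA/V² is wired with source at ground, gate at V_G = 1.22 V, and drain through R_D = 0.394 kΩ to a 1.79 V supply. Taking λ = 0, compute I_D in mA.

V_GS = V_G = 1.22 V, so V_ov = 1.22 − 0.536 = 0.684 V.
Assume saturation: I_D = ½ k_n V_ov² = 0.5 × 3.25 × 0.684² = 0.76 mA, giving V_DS = V_DD − I_D R_D = 1.79 − 0.76 × 0.394 = 1.49 V.
V_DS = 1.49 V ≥ V_ov = 0.684 V, confirming saturation.

I_D = 0.760 mA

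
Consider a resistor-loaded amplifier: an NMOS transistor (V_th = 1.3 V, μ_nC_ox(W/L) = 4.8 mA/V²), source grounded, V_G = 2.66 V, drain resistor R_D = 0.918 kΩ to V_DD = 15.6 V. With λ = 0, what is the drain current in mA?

I_D = 4.44 mA

V_GS = V_G = 2.66 V, so V_ov = 2.66 − 1.3 = 1.36 V.
Assume saturation: I_D = ½ k_n V_ov² = 0.5 × 4.8 × 1.36² = 4.44 mA, giving V_DS = V_DD − I_D R_D = 15.6 − 4.44 × 0.918 = 11.5 V.
V_DS = 11.5 V ≥ V_ov = 1.36 V, confirming saturation.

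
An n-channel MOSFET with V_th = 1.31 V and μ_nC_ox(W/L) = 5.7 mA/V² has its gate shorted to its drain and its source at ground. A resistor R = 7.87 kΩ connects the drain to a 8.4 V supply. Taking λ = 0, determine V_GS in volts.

V_GS = 1.85 V

With gate tied to drain, V_GS = V_DS ≥ V_GS − V_th, so the device is in saturation.
KCL at the drain: ½ k_n (V_GS − V_th)² = (V_DD − V_GS)/R.
Let x = V_GS − 1.31. Then 22.4 x² + x − 7.09 = 0, giving x = 0.54 V (positive root), so V_GS = 1.85 V.
I_D = (V_DD − V_GS)/R = (8.4 − 1.85) / 7.87 = 0.832 mA.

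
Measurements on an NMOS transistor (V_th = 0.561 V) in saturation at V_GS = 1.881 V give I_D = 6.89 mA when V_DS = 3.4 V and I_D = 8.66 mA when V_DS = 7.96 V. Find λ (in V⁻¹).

λ = 0.0697 V⁻¹

With V_GS fixed, I_D ∝ (1 + λ V_DS) in saturation, so I_D2/I_D1 = (1 + λ V_DS2)/(1 + λ V_DS1).
8.66/6.89 = 1.257 = (1 + 7.96 λ)/(1 + 3.4 λ).
Solving: λ (I_D1 V_DS2 − I_D2 V_DS1) = I_D2 − I_D1, so λ = (8.66 − 6.89) / (6.89 × 7.96 − 8.66 × 3.4) = 1.77 / 25.4 = 0.0697 V⁻¹.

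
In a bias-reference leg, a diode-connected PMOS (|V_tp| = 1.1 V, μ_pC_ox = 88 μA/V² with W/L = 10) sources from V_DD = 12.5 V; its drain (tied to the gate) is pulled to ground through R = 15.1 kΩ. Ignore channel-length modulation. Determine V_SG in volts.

V_SG = 2.34 V

With gate tied to drain, V_SG = V_SD ≥ V_SG − |V_tp|, so the device is in saturation.
k_p = μ_pC_ox · (W/L) = 0.88 mA/V².
KCL at the drain: ½ k_p (V_SG − |V_tp|)² = (V_DD − V_SG)/R.
Let x = V_SG − 1.1. Then 6.64 x² + x − 11.4 = 0, giving x = 1.24 V (positive root), so V_SG = 2.34 V.
I_D = (V_DD − V_SG)/R = (12.5 − 2.34) / 15.1 = 0.673 mA.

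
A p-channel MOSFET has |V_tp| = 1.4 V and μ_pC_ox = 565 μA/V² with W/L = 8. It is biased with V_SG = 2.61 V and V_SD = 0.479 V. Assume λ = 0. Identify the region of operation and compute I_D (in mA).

k_p = μ_pC_ox · (W/L) = 4.52 mA/V².
V_ov = V_SG − |V_tp| = 2.61 − 1.4 = 1.21 V.
Since V_SD = 0.479 V < V_ov = 1.21 V, the device is in the triode region.
I_D = k_p [V_ov · V_SD − ½ V_SD²] = 4.52 × [1.21 × 0.479 − 0.5 × 0.479²] = 2.1 mA.

Triode; I_D = 2.10 mA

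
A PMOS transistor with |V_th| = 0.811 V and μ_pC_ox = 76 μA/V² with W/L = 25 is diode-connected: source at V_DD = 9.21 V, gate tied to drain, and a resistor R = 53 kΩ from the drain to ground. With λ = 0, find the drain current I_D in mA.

I_D = 0.151 mA

With gate tied to drain, V_SG = V_SD ≥ V_SG − |V_th|, so the device is in saturation.
k_p = μ_pC_ox · (W/L) = 1.9 mA/V².
KCL at the drain: ½ k_p (V_SG − |V_th|)² = (V_DD − V_SG)/R.
Let x = V_SG − 0.811. Then 50.3 x² + x − 8.399 = 0, giving x = 0.399 V (positive root), so V_SG = 1.21 V.
I_D = (V_DD − V_SG)/R = (9.21 − 1.21) / 53 = 0.151 mA.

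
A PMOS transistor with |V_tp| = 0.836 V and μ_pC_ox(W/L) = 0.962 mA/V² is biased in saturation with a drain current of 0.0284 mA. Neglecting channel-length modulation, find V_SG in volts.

V_SG = 1.08 V

In saturation I_D = ½ k_p (V_SG − |V_tp|)², so V_SG − |V_tp| = √(2 I_D / k_p) = √(2 × 0.0284 / 0.962) = 0.243 V.
V_SG = 0.836 + 0.243 = 1.08 V.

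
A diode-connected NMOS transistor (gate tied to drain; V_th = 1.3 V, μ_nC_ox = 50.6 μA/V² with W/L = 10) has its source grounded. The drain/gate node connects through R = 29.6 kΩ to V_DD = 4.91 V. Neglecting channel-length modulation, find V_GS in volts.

V_GS = 1.93 V

With gate tied to drain, V_GS = V_DS ≥ V_GS − V_th, so the device is in saturation.
k_n = μ_nC_ox · (W/L) = 0.506 mA/V².
KCL at the drain: ½ k_n (V_GS − V_th)² = (V_DD − V_GS)/R.
Let x = V_GS − 1.3. Then 7.49 x² + x − 3.61 = 0, giving x = 0.631 V (positive root), so V_GS = 1.93 V.
I_D = (V_DD − V_GS)/R = (4.91 − 1.93) / 29.6 = 0.101 mA.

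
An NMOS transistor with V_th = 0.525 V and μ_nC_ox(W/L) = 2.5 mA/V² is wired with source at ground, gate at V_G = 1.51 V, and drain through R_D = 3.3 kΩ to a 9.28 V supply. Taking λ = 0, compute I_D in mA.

V_GS = V_G = 1.51 V, so V_ov = 1.51 − 0.525 = 0.985 V.
Assume saturation: I_D = ½ k_n V_ov² = 0.5 × 2.5 × 0.985² = 1.21 mA, giving V_DS = V_DD − I_D R_D = 9.28 − 1.21 × 3.3 = 5.28 V.
V_DS = 5.28 V ≥ V_ov = 0.985 V, confirming saturation.

I_D = 1.21 mA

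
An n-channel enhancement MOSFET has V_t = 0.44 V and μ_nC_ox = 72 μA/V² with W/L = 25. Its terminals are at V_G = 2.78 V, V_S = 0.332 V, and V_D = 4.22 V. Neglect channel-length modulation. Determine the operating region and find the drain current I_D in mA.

Saturation; I_D = 3.63 mA

V_GS = V_G − V_S = 2.78 − 0.332 = 2.45 V; V_DS = V_D − V_S = 4.22 − 0.332 = 3.89 V.
k_n = μ_nC_ox · (W/L) = 1.8 mA/V².
V_ov = V_GS − V_t = 2.45 − 0.44 = 2.01 V.
Since V_DS = 3.89 V ≥ V_ov = 2.01 V, the device is in saturation.
I_D = ½ k_n V_ov² = 0.5 × 1.8 × 2.01² = 3.63 mA.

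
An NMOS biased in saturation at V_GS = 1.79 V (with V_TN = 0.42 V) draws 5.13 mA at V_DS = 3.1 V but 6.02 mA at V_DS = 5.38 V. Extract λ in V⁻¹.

λ = 0.0996 V⁻¹

With V_GS fixed, I_D ∝ (1 + λ V_DS) in saturation, so I_D2/I_D1 = (1 + λ V_DS2)/(1 + λ V_DS1).
6.02/5.13 = 1.173 = (1 + 5.38 λ)/(1 + 3.1 λ).
Solving: λ (I_D1 V_DS2 − I_D2 V_DS1) = I_D2 − I_D1, so λ = (6.02 − 5.13) / (5.13 × 5.38 − 6.02 × 3.1) = 0.89 / 8.94 = 0.0996 V⁻¹.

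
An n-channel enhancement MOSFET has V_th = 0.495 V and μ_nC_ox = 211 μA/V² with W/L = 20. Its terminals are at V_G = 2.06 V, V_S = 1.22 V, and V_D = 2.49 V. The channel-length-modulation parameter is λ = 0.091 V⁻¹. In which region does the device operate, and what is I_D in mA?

V_GS = V_G − V_S = 2.06 − 1.22 = 0.84 V; V_DS = V_D − V_S = 2.49 − 1.22 = 1.27 V.
k_n = μ_nC_ox · (W/L) = 4.22 mA/V².
V_ov = V_GS − V_th = 0.84 − 0.495 = 0.345 V.
Since V_DS = 1.27 V ≥ V_ov = 0.345 V, the device is in saturation.
I_D = ½ k_n V_ov² (1 + λ V_DS) = 0.5 × 4.22 × 0.345² × (1 + 0.091 × 1.27) = 0.28 mA.

Saturation; I_D = 0.280 mA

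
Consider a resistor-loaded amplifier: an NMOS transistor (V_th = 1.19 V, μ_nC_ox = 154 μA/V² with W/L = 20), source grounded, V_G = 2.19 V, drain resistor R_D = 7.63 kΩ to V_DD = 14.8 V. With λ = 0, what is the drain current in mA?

I_D = 1.54 mA

V_GS = V_G = 2.19 V, so V_ov = 2.19 − 1.19 = 1 V.
k_n = μ_nC_ox · (W/L) = 3.08 mA/V².
Assume saturation: I_D = ½ k_n V_ov² = 0.5 × 3.08 × 1² = 1.54 mA, giving V_DS = V_DD − I_D R_D = 14.8 − 1.54 × 7.63 = 3.05 V.
V_DS = 3.05 V ≥ V_ov = 1 V, confirming saturation.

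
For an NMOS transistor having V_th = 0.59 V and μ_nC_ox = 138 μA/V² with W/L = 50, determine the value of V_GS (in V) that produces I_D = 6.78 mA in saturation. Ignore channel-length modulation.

V_GS = 1.99 V

k_n = μ_nC_ox · (W/L) = 6.9 mA/V².
In saturation I_D = ½ k_n (V_GS − V_th)², so V_GS − V_th = √(2 I_D / k_n) = √(2 × 6.78 / 6.9) = 1.4 V.
V_GS = 0.59 + 1.4 = 1.99 V.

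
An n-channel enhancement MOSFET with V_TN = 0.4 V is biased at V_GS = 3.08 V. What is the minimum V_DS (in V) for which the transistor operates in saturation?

V_DS,sat = 2.68 V

The boundary between triode and saturation is V_DS = V_GS − V_TN = V_ov.
V_ov = 3.08 − 0.4 = 2.68 V.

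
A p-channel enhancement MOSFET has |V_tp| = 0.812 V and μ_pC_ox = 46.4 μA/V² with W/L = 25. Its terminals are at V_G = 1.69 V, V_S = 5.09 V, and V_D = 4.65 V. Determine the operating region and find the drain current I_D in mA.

Triode; I_D = 1.21 mA

V_SG = V_S − V_G = 5.09 − 1.69 = 3.4 V; V_SD = V_S − V_D = 5.09 − 4.65 = 0.44 V.
k_p = μ_pC_ox · (W/L) = 1.16 mA/V².
V_ov = V_SG − |V_tp| = 3.4 − 0.812 = 2.59 V.
Since V_SD = 0.44 V < V_ov = 2.59 V, the device is in the triode region.
I_D = k_p [V_ov · V_SD − ½ V_SD²] = 1.16 × [2.59 × 0.44 − 0.5 × 0.44²] = 1.21 mA.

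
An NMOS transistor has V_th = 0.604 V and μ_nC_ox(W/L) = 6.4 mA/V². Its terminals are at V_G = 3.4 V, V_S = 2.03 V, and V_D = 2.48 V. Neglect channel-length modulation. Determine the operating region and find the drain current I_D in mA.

V_GS = V_G − V_S = 3.4 − 2.03 = 1.37 V; V_DS = V_D − V_S = 2.48 − 2.03 = 0.45 V.
V_ov = V_GS − V_th = 1.37 − 0.604 = 0.766 V.
Since V_DS = 0.45 V < V_ov = 0.766 V, the device is in the triode region.
I_D = k_n [V_ov · V_DS − ½ V_DS²] = 6.4 × [0.766 × 0.45 − 0.5 × 0.45²] = 1.56 mA.

Triode; I_D = 1.56 mA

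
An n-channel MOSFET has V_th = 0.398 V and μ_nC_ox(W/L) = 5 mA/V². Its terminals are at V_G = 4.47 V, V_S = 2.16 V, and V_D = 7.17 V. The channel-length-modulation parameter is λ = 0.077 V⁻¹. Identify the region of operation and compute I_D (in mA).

Saturation; I_D = 12.7 mA

V_GS = V_G − V_S = 4.47 − 2.16 = 2.31 V; V_DS = V_D − V_S = 7.17 − 2.16 = 5.01 V.
V_ov = V_GS − V_th = 2.31 − 0.398 = 1.91 V.
Since V_DS = 5.01 V ≥ V_ov = 1.91 V, the device is in saturation.
I_D = ½ k_n V_ov² (1 + λ V_DS) = 0.5 × 5 × 1.91² × (1 + 0.077 × 5.01) = 12.7 mA.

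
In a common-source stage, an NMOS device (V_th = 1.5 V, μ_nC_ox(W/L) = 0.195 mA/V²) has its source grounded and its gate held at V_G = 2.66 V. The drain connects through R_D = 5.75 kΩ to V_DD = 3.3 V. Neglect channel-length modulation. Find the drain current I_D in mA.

V_GS = V_G = 2.66 V, so V_ov = 2.66 − 1.5 = 1.16 V.
Assume saturation: I_D = ½ k_n V_ov² = 0.5 × 0.195 × 1.16² = 0.131 mA, giving V_DS = V_DD − I_D R_D = 3.3 − 0.131 × 5.75 = 2.55 V.
V_DS = 2.55 V ≥ V_ov = 1.16 V, confirming saturation.

I_D = 0.131 mA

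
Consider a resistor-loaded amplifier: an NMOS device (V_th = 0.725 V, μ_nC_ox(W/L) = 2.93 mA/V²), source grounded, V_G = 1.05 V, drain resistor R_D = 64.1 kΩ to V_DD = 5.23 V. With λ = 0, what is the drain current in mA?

I_D = 0.0800 mA

V_GS = V_G = 1.05 V, so V_ov = 1.05 − 0.725 = 0.325 V.
Assume saturation: I_D = ½ k_n V_ov² = 0.5 × 2.93 × 0.325² = 0.155 mA, giving V_DS = V_DD − I_D R_D = 5.23 − 0.155 × 64.1 = -4.69 V.
But -4.69 V < V_ov = 0.325 V, so the device is actually in triode.
In triode I_D = k_n[V_ov V_DS − ½ V_DS²] and I_D = (V_DD − V_DS)/R_D. Equating: 93.9 V_DS² − 62.04 V_DS + 5.23 = 0, giving V_DS = 0.0992 V (the root below V_ov).
I_D = (5.23 − 0.0992) / 64.1 = 0.08 mA.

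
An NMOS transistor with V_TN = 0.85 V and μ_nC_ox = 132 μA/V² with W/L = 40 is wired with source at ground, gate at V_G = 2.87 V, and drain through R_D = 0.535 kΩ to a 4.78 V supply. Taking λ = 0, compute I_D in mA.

V_GS = V_G = 2.87 V, so V_ov = 2.87 − 0.85 = 2.02 V.
k_n = μ_nC_ox · (W/L) = 5.28 mA/V².
Assume saturation: I_D = ½ k_n V_ov² = 0.5 × 5.28 × 2.02² = 10.8 mA, giving V_DS = V_DD − I_D R_D = 4.78 − 10.8 × 0.535 = -0.983 V.
But -0.983 V < V_ov = 2.02 V, so the device is actually in triode.
In triode I_D = k_n[V_ov V_DS − ½ V_DS²] and I_D = (V_DD − V_DS)/R_D. Equating: 1.41 V_DS² − 6.706 V_DS + 4.78 = 0, giving V_DS = 0.873 V (the root below V_ov).
I_D = (4.78 − 0.873) / 0.535 = 7.3 mA.

I_D = 7.30 mA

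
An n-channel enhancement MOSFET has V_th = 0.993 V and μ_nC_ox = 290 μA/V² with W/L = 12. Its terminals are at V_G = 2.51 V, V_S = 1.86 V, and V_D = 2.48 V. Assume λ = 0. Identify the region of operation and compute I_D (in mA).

V_GS = V_G − V_S = 2.51 − 1.86 = 0.65 V; V_DS = V_D − V_S = 2.48 − 1.86 = 0.62 V.
V_GS = 0.65 V < V_th = 0.993 V, so the transistor is in cutoff.

Cutoff; I_D = 0 mA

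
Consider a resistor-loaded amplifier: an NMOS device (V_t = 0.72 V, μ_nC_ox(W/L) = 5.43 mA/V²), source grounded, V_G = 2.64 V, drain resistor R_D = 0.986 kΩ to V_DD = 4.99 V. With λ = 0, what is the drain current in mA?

V_GS = V_G = 2.64 V, so V_ov = 2.64 − 0.72 = 1.92 V.
Assume saturation: I_D = ½ k_n V_ov² = 0.5 × 5.43 × 1.92² = 10 mA, giving V_DS = V_DD − I_D R_D = 4.99 − 10 × 0.986 = -4.88 V.
But -4.88 V < V_ov = 1.92 V, so the device is actually in triode.
In triode I_D = k_n[V_ov V_DS − ½ V_DS²] and I_D = (V_DD − V_DS)/R_D. Equating: 2.68 V_DS² − 11.28 V_DS + 4.99 = 0, giving V_DS = 0.502 V (the root below V_ov).
I_D = (4.99 − 0.502) / 0.986 = 4.55 mA.

I_D = 4.55 mA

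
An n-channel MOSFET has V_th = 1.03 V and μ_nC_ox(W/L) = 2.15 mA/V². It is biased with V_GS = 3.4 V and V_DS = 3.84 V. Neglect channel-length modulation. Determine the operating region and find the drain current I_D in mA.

Saturation; I_D = 6.04 mA

V_ov = V_GS − V_th = 3.4 − 1.03 = 2.37 V.
Since V_DS = 3.84 V ≥ V_ov = 2.37 V, the device is in saturation.
I_D = ½ k_n V_ov² = 0.5 × 2.15 × 2.37² = 6.04 mA.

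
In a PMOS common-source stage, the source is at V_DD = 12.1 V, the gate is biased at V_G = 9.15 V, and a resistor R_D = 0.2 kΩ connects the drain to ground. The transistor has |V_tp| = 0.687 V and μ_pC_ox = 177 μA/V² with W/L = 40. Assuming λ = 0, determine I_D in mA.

V_SG = V_DD − V_G = 12.1 − 9.15 = 2.95 V, so V_ov = 2.95 − 0.687 = 2.26 V.
k_p = μ_pC_ox · (W/L) = 7.08 mA/V².
Assume saturation: I_D = ½ k_p V_ov² = 0.5 × 7.08 × 2.26² = 18.1 mA, giving V_SD = V_DD − I_D R_D = 12.1 − 18.1 × 0.2 = 8.47 V.
V_SD = 8.47 V ≥ V_ov = 2.26 V, confirming saturation.

I_D = 18.1 mA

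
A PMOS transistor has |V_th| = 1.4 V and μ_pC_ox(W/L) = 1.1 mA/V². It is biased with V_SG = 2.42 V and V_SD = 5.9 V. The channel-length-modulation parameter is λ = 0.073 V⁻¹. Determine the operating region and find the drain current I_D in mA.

Saturation; I_D = 0.819 mA

V_ov = V_SG − |V_th| = 2.42 − 1.4 = 1.02 V.
Since V_SD = 5.9 V ≥ V_ov = 1.02 V, the device is in saturation.
I_D = ½ k_p V_ov² (1 + λ V_SD) = 0.5 × 1.1 × 1.02² × (1 + 0.073 × 5.9) = 0.819 mA.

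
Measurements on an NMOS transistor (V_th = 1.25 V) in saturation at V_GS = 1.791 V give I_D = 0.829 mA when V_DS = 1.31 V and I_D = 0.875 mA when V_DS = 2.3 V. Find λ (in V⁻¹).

With V_GS fixed, I_D ∝ (1 + λ V_DS) in saturation, so I_D2/I_D1 = (1 + λ V_DS2)/(1 + λ V_DS1).
0.875/0.829 = 1.055 = (1 + 2.3 λ)/(1 + 1.31 λ).
Solving: λ (I_D1 V_DS2 − I_D2 V_DS1) = I_D2 − I_D1, so λ = (0.875 − 0.829) / (0.829 × 2.3 − 0.875 × 1.31) = 0.046 / 0.76 = 0.0605 V⁻¹.

λ = 0.0605 V⁻¹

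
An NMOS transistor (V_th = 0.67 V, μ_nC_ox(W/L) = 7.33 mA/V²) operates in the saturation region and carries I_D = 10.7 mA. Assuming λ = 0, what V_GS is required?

V_GS = 2.38 V

In saturation I_D = ½ k_n (V_GS − V_th)², so V_GS − V_th = √(2 I_D / k_n) = √(2 × 10.7 / 7.33) = 1.71 V.
V_GS = 0.67 + 1.71 = 2.38 V.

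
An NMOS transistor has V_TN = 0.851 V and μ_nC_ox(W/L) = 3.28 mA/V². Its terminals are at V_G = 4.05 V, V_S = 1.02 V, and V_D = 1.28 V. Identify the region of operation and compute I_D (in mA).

V_GS = V_G − V_S = 4.05 − 1.02 = 3.03 V; V_DS = V_D − V_S = 1.28 − 1.02 = 0.26 V.
V_ov = V_GS − V_TN = 3.03 − 0.851 = 2.18 V.
Since V_DS = 0.26 V < V_ov = 2.18 V, the device is in the triode region.
I_D = k_n [V_ov · V_DS − ½ V_DS²] = 3.28 × [2.18 × 0.26 − 0.5 × 0.26²] = 1.75 mA.

Triode; I_D = 1.75 mA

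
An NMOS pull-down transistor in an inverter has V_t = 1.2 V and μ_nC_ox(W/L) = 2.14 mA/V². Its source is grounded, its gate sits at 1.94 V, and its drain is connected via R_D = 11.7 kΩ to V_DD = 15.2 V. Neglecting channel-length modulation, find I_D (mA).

V_GS = V_G = 1.94 V, so V_ov = 1.94 − 1.2 = 0.74 V.
Assume saturation: I_D = ½ k_n V_ov² = 0.5 × 2.14 × 0.74² = 0.586 mA, giving V_DS = V_DD − I_D R_D = 15.2 − 0.586 × 11.7 = 8.34 V.
V_DS = 8.34 V ≥ V_ov = 0.74 V, confirming saturation.

I_D = 0.586 mA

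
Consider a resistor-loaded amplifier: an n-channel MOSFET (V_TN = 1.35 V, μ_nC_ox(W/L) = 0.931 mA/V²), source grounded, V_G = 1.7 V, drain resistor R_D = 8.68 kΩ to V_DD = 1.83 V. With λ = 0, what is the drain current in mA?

V_GS = V_G = 1.7 V, so V_ov = 1.7 − 1.35 = 0.35 V.
Assume saturation: I_D = ½ k_n V_ov² = 0.5 × 0.931 × 0.35² = 0.057 mA, giving V_DS = V_DD − I_D R_D = 1.83 − 0.057 × 8.68 = 1.34 V.
V_DS = 1.34 V ≥ V_ov = 0.35 V, confirming saturation.

I_D = 0.0570 mA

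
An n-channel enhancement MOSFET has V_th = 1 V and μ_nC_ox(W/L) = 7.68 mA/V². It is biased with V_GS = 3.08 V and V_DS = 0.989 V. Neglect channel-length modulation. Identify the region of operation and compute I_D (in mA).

Triode; I_D = 12.0 mA

V_ov = V_GS − V_th = 3.08 − 1 = 2.08 V.
Since V_DS = 0.989 V < V_ov = 2.08 V, the device is in the triode region.
I_D = k_n [V_ov · V_DS − ½ V_DS²] = 7.68 × [2.08 × 0.989 − 0.5 × 0.989²] = 12 mA.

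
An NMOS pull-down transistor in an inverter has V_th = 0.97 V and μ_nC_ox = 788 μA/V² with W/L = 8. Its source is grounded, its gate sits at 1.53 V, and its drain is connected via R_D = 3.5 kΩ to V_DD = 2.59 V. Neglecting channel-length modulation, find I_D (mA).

I_D = 0.671 mA

V_GS = V_G = 1.53 V, so V_ov = 1.53 − 0.97 = 0.56 V.
k_n = μ_nC_ox · (W/L) = 6.304 mA/V².
Assume saturation: I_D = ½ k_n V_ov² = 0.5 × 6.304 × 0.56² = 0.988 mA, giving V_DS = V_DD − I_D R_D = 2.59 − 0.988 × 3.5 = -0.87 V.
But -0.87 V < V_ov = 0.56 V, so the device is actually in triode.
In triode I_D = k_n[V_ov V_DS − ½ V_DS²] and I_D = (V_DD − V_DS)/R_D. Equating: 11 V_DS² − 13.36 V_DS + 2.59 = 0, giving V_DS = 0.242 V (the root below V_ov).
I_D = (2.59 − 0.242) / 3.5 = 0.671 mA.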